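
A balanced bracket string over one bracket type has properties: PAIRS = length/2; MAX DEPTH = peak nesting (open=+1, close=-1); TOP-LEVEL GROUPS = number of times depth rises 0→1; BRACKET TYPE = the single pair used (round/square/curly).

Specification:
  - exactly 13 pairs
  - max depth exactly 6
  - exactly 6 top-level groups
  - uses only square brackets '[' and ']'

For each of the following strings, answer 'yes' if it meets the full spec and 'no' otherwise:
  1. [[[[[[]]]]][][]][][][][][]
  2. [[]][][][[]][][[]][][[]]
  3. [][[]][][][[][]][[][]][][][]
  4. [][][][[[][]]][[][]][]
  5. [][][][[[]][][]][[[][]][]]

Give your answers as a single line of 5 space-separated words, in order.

String 1 '[[[[[[]]]]][][]][][][][][]': depth seq [1 2 3 4 5 6 5 4 3 2 1 2 1 2 1 0 1 0 1 0 1 0 1 0 1 0]
  -> pairs=13 depth=6 groups=6 -> yes
String 2 '[[]][][][[]][][[]][][[]]': depth seq [1 2 1 0 1 0 1 0 1 2 1 0 1 0 1 2 1 0 1 0 1 2 1 0]
  -> pairs=12 depth=2 groups=8 -> no
String 3 '[][[]][][][[][]][[][]][][][]': depth seq [1 0 1 2 1 0 1 0 1 0 1 2 1 2 1 0 1 2 1 2 1 0 1 0 1 0 1 0]
  -> pairs=14 depth=2 groups=9 -> no
String 4 '[][][][[[][]]][[][]][]': depth seq [1 0 1 0 1 0 1 2 3 2 3 2 1 0 1 2 1 2 1 0 1 0]
  -> pairs=11 depth=3 groups=6 -> no
String 5 '[][][][[[]][][]][[[][]][]]': depth seq [1 0 1 0 1 0 1 2 3 2 1 2 1 2 1 0 1 2 3 2 3 2 1 2 1 0]
  -> pairs=13 depth=3 groups=5 -> no

Answer: yes no no no no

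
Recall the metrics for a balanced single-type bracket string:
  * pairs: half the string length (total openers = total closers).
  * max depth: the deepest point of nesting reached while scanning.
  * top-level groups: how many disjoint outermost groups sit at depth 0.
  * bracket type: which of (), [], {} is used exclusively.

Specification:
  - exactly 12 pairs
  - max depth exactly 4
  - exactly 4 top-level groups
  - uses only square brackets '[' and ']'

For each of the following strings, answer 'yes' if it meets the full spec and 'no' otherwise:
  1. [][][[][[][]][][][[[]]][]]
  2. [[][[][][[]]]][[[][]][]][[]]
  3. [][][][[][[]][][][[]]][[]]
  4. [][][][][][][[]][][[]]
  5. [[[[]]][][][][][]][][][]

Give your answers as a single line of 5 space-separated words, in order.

String 1 '[][][[][[][]][][][[[]]][]]': depth seq [1 0 1 0 1 2 1 2 3 2 3 2 1 2 1 2 1 2 3 4 3 2 1 2 1 0]
  -> pairs=13 depth=4 groups=3 -> no
String 2 '[[][[][][[]]]][[[][]][]][[]]': depth seq [1 2 1 2 3 2 3 2 3 4 3 2 1 0 1 2 3 2 3 2 1 2 1 0 1 2 1 0]
  -> pairs=14 depth=4 groups=3 -> no
String 3 '[][][][[][[]][][][[]]][[]]': depth seq [1 0 1 0 1 0 1 2 1 2 3 2 1 2 1 2 1 2 3 2 1 0 1 2 1 0]
  -> pairs=13 depth=3 groups=5 -> no
String 4 '[][][][][][][[]][][[]]': depth seq [1 0 1 0 1 0 1 0 1 0 1 0 1 2 1 0 1 0 1 2 1 0]
  -> pairs=11 depth=2 groups=9 -> no
String 5 '[[[[]]][][][][][]][][][]': depth seq [1 2 3 4 3 2 1 2 1 2 1 2 1 2 1 2 1 0 1 0 1 0 1 0]
  -> pairs=12 depth=4 groups=4 -> yes

Answer: no no no no yes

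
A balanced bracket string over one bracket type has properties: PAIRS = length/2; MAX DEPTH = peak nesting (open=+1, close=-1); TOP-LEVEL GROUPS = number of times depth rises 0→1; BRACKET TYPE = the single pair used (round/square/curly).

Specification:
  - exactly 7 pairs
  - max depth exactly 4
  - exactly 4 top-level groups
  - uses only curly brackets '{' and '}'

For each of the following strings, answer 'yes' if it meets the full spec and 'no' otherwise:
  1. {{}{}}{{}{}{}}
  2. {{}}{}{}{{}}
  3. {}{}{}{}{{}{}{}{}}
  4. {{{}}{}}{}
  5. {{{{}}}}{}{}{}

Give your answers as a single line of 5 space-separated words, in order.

String 1 '{{}{}}{{}{}{}}': depth seq [1 2 1 2 1 0 1 2 1 2 1 2 1 0]
  -> pairs=7 depth=2 groups=2 -> no
String 2 '{{}}{}{}{{}}': depth seq [1 2 1 0 1 0 1 0 1 2 1 0]
  -> pairs=6 depth=2 groups=4 -> no
String 3 '{}{}{}{}{{}{}{}{}}': depth seq [1 0 1 0 1 0 1 0 1 2 1 2 1 2 1 2 1 0]
  -> pairs=9 depth=2 groups=5 -> no
String 4 '{{{}}{}}{}': depth seq [1 2 3 2 1 2 1 0 1 0]
  -> pairs=5 depth=3 groups=2 -> no
String 5 '{{{{}}}}{}{}{}': depth seq [1 2 3 4 3 2 1 0 1 0 1 0 1 0]
  -> pairs=7 depth=4 groups=4 -> yes

Answer: no no no no yes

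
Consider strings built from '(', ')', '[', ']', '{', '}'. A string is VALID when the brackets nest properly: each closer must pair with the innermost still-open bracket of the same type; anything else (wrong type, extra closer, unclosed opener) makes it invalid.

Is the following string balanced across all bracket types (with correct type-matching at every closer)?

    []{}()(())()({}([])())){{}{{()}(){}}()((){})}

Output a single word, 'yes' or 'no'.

pos 0: push '['; stack = [
pos 1: ']' matches '['; pop; stack = (empty)
pos 2: push '{'; stack = {
pos 3: '}' matches '{'; pop; stack = (empty)
pos 4: push '('; stack = (
pos 5: ')' matches '('; pop; stack = (empty)
pos 6: push '('; stack = (
pos 7: push '('; stack = ((
pos 8: ')' matches '('; pop; stack = (
pos 9: ')' matches '('; pop; stack = (empty)
pos 10: push '('; stack = (
pos 11: ')' matches '('; pop; stack = (empty)
pos 12: push '('; stack = (
pos 13: push '{'; stack = ({
pos 14: '}' matches '{'; pop; stack = (
pos 15: push '('; stack = ((
pos 16: push '['; stack = (([
pos 17: ']' matches '['; pop; stack = ((
pos 18: ')' matches '('; pop; stack = (
pos 19: push '('; stack = ((
pos 20: ')' matches '('; pop; stack = (
pos 21: ')' matches '('; pop; stack = (empty)
pos 22: saw closer ')' but stack is empty → INVALID
Verdict: unmatched closer ')' at position 22 → no

Answer: no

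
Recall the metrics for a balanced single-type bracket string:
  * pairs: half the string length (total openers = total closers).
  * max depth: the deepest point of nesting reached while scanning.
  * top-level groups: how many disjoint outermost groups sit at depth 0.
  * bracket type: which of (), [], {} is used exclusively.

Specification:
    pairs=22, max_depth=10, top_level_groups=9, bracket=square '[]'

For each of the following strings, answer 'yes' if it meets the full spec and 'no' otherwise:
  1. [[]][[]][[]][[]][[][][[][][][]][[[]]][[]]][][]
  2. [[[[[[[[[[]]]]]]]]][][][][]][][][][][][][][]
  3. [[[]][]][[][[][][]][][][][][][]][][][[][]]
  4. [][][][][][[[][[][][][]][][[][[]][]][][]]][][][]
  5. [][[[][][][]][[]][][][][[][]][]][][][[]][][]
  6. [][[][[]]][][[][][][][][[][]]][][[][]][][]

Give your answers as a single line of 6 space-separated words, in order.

String 1 '[[]][[]][[]][[]][[][][[][][][]][[[]]][[]]][][]': depth seq [1 2 1 0 1 2 1 0 1 2 1 0 1 2 1 0 1 2 1 2 1 2 3 2 3 2 3 2 3 2 1 2 3 4 3 2 1 2 3 2 1 0 1 0 1 0]
  -> pairs=23 depth=4 groups=7 -> no
String 2 '[[[[[[[[[[]]]]]]]]][][][][]][][][][][][][][]': depth seq [1 2 3 4 5 6 7 8 9 10 9 8 7 6 5 4 3 2 1 2 1 2 1 2 1 2 1 0 1 0 1 0 1 0 1 0 1 0 1 0 1 0 1 0]
  -> pairs=22 depth=10 groups=9 -> yes
String 3 '[[[]][]][[][[][][]][][][][][][]][][][[][]]': depth seq [1 2 3 2 1 2 1 0 1 2 1 2 3 2 3 2 3 2 1 2 1 2 1 2 1 2 1 2 1 2 1 0 1 0 1 0 1 2 1 2 1 0]
  -> pairs=21 depth=3 groups=5 -> no
String 4 '[][][][][][[[][[][][][]][][[][[]][]][][]]][][][]': depth seq [1 0 1 0 1 0 1 0 1 0 1 2 3 2 3 4 3 4 3 4 3 4 3 2 3 2 3 4 3 4 5 4 3 4 3 2 3 2 3 2 1 0 1 0 1 0 1 0]
  -> pairs=24 depth=5 groups=9 -> no
String 5 '[][[[][][][]][[]][][][][[][]][]][][][[]][][]': depth seq [1 0 1 2 3 2 3 2 3 2 3 2 1 2 3 2 1 2 1 2 1 2 1 2 3 2 3 2 1 2 1 0 1 0 1 0 1 2 1 0 1 0 1 0]
  -> pairs=22 depth=3 groups=7 -> no
String 6 '[][[][[]]][][[][][][][][[][]]][][[][]][][]': depth seq [1 0 1 2 1 2 3 2 1 0 1 0 1 2 1 2 1 2 1 2 1 2 1 2 3 2 3 2 1 0 1 0 1 2 1 2 1 0 1 0 1 0]
  -> pairs=21 depth=3 groups=8 -> no

Answer: no yes no no no no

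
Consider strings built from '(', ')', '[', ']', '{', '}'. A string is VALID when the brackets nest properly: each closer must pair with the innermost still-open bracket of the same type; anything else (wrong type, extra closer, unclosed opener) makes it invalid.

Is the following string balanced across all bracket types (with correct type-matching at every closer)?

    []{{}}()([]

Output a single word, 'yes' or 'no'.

Answer: no

Derivation:
pos 0: push '['; stack = [
pos 1: ']' matches '['; pop; stack = (empty)
pos 2: push '{'; stack = {
pos 3: push '{'; stack = {{
pos 4: '}' matches '{'; pop; stack = {
pos 5: '}' matches '{'; pop; stack = (empty)
pos 6: push '('; stack = (
pos 7: ')' matches '('; pop; stack = (empty)
pos 8: push '('; stack = (
pos 9: push '['; stack = ([
pos 10: ']' matches '['; pop; stack = (
end: stack still non-empty (() → INVALID
Verdict: unclosed openers at end: ( → no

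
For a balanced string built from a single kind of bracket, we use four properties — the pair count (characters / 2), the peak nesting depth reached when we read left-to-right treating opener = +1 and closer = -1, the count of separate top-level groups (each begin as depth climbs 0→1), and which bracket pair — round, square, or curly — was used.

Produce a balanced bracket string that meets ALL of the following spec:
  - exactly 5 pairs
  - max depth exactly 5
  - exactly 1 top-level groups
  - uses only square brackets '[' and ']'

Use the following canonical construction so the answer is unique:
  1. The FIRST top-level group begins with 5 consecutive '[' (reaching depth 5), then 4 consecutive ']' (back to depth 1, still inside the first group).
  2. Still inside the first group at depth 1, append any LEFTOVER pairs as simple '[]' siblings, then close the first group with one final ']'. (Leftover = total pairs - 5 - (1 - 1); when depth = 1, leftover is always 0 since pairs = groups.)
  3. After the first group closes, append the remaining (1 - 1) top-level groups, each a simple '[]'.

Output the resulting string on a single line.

Answer: [[[[[]]]]]

Derivation:
Spec: pairs=5 depth=5 groups=1
Leftover pairs = 5 - 5 - (1-1) = 0
First group: deep chain of depth 5 + 0 sibling pairs
Remaining 0 groups: simple '[]' each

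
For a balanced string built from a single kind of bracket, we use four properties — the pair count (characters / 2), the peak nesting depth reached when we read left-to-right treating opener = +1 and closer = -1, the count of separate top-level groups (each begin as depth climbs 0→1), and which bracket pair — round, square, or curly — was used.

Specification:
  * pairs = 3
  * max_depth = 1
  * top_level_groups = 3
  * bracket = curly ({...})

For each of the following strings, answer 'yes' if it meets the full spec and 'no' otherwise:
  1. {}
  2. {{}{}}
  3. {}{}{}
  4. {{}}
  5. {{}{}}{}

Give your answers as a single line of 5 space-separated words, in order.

Answer: no no yes no no

Derivation:
String 1 '{}': depth seq [1 0]
  -> pairs=1 depth=1 groups=1 -> no
String 2 '{{}{}}': depth seq [1 2 1 2 1 0]
  -> pairs=3 depth=2 groups=1 -> no
String 3 '{}{}{}': depth seq [1 0 1 0 1 0]
  -> pairs=3 depth=1 groups=3 -> yes
String 4 '{{}}': depth seq [1 2 1 0]
  -> pairs=2 depth=2 groups=1 -> no
String 5 '{{}{}}{}': depth seq [1 2 1 2 1 0 1 0]
  -> pairs=4 depth=2 groups=2 -> no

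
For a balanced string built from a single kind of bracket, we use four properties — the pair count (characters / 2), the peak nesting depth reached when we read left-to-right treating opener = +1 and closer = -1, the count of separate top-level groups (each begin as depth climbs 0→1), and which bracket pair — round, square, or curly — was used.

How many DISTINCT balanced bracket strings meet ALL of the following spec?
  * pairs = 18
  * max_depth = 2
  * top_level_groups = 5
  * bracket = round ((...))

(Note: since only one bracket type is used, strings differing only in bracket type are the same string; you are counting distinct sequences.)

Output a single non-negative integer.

Answer: 2380

Derivation:
Spec: pairs=18 depth=2 groups=5
Count(depth <= 2) = 2380
Count(depth <= 1) = 0
Count(depth == 2) = 2380 - 0 = 2380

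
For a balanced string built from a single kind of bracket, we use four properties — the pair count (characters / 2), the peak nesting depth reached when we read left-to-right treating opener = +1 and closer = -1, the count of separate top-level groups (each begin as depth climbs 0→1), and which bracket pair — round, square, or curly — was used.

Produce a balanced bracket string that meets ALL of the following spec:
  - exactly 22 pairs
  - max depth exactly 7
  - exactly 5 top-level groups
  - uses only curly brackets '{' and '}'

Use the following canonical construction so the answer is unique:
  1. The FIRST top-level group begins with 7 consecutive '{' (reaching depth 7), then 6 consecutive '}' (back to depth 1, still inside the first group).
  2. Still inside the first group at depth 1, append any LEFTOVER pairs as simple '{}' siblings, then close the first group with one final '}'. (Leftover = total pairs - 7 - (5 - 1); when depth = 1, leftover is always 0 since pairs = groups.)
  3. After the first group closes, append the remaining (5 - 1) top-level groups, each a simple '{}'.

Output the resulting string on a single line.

Spec: pairs=22 depth=7 groups=5
Leftover pairs = 22 - 7 - (5-1) = 11
First group: deep chain of depth 7 + 11 sibling pairs
Remaining 4 groups: simple '{}' each

Answer: {{{{{{{}}}}}}{}{}{}{}{}{}{}{}{}{}{}}{}{}{}{}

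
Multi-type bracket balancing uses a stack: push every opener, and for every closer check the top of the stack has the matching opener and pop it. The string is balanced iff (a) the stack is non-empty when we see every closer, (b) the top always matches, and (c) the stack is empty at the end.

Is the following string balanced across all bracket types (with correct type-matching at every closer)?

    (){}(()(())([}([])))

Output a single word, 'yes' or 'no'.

pos 0: push '('; stack = (
pos 1: ')' matches '('; pop; stack = (empty)
pos 2: push '{'; stack = {
pos 3: '}' matches '{'; pop; stack = (empty)
pos 4: push '('; stack = (
pos 5: push '('; stack = ((
pos 6: ')' matches '('; pop; stack = (
pos 7: push '('; stack = ((
pos 8: push '('; stack = (((
pos 9: ')' matches '('; pop; stack = ((
pos 10: ')' matches '('; pop; stack = (
pos 11: push '('; stack = ((
pos 12: push '['; stack = (([
pos 13: saw closer '}' but top of stack is '[' (expected ']') → INVALID
Verdict: type mismatch at position 13: '}' closes '[' → no

Answer: no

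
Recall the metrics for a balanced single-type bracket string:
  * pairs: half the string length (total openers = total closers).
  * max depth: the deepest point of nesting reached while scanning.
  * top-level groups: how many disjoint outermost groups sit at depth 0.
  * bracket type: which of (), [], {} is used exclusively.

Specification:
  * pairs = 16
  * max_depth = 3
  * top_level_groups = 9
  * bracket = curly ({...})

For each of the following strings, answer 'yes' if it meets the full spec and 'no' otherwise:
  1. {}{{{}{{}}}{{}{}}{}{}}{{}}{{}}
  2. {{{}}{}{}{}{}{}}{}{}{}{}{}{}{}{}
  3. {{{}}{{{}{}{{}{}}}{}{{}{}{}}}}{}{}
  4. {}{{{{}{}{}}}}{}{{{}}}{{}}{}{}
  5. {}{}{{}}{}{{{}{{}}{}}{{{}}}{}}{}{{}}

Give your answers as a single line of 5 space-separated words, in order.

Answer: no yes no no no

Derivation:
String 1 '{}{{{}{{}}}{{}{}}{}{}}{{}}{{}}': depth seq [1 0 1 2 3 2 3 4 3 2 1 2 3 2 3 2 1 2 1 2 1 0 1 2 1 0 1 2 1 0]
  -> pairs=15 depth=4 groups=4 -> no
String 2 '{{{}}{}{}{}{}{}}{}{}{}{}{}{}{}{}': depth seq [1 2 3 2 1 2 1 2 1 2 1 2 1 2 1 0 1 0 1 0 1 0 1 0 1 0 1 0 1 0 1 0]
  -> pairs=16 depth=3 groups=9 -> yes
String 3 '{{{}}{{{}{}{{}{}}}{}{{}{}{}}}}{}{}': depth seq [1 2 3 2 1 2 3 4 3 4 3 4 5 4 5 4 3 2 3 2 3 4 3 4 3 4 3 2 1 0 1 0 1 0]
  -> pairs=17 depth=5 groups=3 -> no
String 4 '{}{{{{}{}{}}}}{}{{{}}}{{}}{}{}': depth seq [1 0 1 2 3 4 3 4 3 4 3 2 1 0 1 0 1 2 3 2 1 0 1 2 1 0 1 0 1 0]
  -> pairs=15 depth=4 groups=7 -> no
String 5 '{}{}{{}}{}{{{}{{}}{}}{{{}}}{}}{}{{}}': depth seq [1 0 1 0 1 2 1 0 1 0 1 2 3 2 3 4 3 2 3 2 1 2 3 4 3 2 1 2 1 0 1 0 1 2 1 0]
  -> pairs=18 depth=4 groups=7 -> no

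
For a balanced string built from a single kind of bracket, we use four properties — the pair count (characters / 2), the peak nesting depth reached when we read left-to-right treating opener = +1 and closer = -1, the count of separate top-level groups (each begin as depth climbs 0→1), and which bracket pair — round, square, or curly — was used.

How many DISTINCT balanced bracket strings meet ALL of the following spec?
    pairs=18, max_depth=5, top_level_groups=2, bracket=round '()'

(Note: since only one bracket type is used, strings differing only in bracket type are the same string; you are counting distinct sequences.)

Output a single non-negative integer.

Spec: pairs=18 depth=5 groups=2
Count(depth <= 5) = 35872272
Count(depth <= 4) = 8606848
Count(depth == 5) = 35872272 - 8606848 = 27265424

Answer: 27265424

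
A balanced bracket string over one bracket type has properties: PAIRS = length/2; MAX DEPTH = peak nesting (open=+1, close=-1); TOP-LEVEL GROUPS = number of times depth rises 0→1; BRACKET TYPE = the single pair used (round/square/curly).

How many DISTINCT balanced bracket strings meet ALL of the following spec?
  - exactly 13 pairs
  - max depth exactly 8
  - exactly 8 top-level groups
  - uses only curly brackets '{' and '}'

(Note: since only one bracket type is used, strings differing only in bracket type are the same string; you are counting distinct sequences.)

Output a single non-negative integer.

Answer: 0

Derivation:
Spec: pairs=13 depth=8 groups=8
Count(depth <= 8) = 3808
Count(depth <= 7) = 3808
Count(depth == 8) = 3808 - 3808 = 0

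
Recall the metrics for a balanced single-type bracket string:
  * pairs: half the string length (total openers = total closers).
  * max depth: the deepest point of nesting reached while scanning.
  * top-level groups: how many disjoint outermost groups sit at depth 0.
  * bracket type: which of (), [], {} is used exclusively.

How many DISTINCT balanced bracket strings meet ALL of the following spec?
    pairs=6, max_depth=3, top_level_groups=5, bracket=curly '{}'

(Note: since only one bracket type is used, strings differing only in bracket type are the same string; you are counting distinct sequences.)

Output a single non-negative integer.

Answer: 0

Derivation:
Spec: pairs=6 depth=3 groups=5
Count(depth <= 3) = 5
Count(depth <= 2) = 5
Count(depth == 3) = 5 - 5 = 0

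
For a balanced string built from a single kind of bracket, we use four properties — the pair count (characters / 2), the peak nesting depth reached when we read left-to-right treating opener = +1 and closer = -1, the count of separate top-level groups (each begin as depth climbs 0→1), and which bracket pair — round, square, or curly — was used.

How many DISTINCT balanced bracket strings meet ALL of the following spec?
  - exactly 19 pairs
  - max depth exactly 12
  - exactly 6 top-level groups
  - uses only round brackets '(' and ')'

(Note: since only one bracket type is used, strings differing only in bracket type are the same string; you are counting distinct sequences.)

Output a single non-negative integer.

Spec: pairs=19 depth=12 groups=6
Count(depth <= 12) = 65132376
Count(depth <= 11) = 65130126
Count(depth == 12) = 65132376 - 65130126 = 2250

Answer: 2250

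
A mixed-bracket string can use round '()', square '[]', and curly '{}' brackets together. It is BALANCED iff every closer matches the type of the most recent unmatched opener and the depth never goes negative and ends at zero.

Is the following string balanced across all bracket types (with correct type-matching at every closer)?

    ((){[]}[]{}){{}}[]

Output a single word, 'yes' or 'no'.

Answer: yes

Derivation:
pos 0: push '('; stack = (
pos 1: push '('; stack = ((
pos 2: ')' matches '('; pop; stack = (
pos 3: push '{'; stack = ({
pos 4: push '['; stack = ({[
pos 5: ']' matches '['; pop; stack = ({
pos 6: '}' matches '{'; pop; stack = (
pos 7: push '['; stack = ([
pos 8: ']' matches '['; pop; stack = (
pos 9: push '{'; stack = ({
pos 10: '}' matches '{'; pop; stack = (
pos 11: ')' matches '('; pop; stack = (empty)
pos 12: push '{'; stack = {
pos 13: push '{'; stack = {{
pos 14: '}' matches '{'; pop; stack = {
pos 15: '}' matches '{'; pop; stack = (empty)
pos 16: push '['; stack = [
pos 17: ']' matches '['; pop; stack = (empty)
end: stack empty → VALID
Verdict: properly nested → yes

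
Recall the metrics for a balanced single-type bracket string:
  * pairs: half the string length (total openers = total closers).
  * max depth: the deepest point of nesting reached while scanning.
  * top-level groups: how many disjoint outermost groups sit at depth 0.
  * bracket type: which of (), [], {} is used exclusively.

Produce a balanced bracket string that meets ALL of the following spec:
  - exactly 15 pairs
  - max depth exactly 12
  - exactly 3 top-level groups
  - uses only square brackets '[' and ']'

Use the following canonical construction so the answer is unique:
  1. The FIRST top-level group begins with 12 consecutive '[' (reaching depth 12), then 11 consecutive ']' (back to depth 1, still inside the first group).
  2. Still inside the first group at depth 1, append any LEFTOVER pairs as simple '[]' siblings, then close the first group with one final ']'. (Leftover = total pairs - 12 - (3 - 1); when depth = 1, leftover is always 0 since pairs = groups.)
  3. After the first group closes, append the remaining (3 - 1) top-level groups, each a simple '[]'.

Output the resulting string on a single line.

Answer: [[[[[[[[[[[[]]]]]]]]]]][]][][]

Derivation:
Spec: pairs=15 depth=12 groups=3
Leftover pairs = 15 - 12 - (3-1) = 1
First group: deep chain of depth 12 + 1 sibling pairs
Remaining 2 groups: simple '[]' each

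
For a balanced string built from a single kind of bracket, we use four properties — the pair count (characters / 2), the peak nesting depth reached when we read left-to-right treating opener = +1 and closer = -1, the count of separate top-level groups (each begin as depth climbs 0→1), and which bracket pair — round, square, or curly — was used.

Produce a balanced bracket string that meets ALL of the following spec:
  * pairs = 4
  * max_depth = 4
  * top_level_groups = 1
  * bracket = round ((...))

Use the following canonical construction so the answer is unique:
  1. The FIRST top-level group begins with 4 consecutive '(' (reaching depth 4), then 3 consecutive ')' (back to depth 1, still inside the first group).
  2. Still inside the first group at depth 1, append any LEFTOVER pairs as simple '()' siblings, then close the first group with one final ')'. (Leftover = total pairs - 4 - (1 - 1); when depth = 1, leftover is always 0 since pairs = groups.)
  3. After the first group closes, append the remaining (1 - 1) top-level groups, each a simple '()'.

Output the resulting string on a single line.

Spec: pairs=4 depth=4 groups=1
Leftover pairs = 4 - 4 - (1-1) = 0
First group: deep chain of depth 4 + 0 sibling pairs
Remaining 0 groups: simple '()' each

Answer: (((())))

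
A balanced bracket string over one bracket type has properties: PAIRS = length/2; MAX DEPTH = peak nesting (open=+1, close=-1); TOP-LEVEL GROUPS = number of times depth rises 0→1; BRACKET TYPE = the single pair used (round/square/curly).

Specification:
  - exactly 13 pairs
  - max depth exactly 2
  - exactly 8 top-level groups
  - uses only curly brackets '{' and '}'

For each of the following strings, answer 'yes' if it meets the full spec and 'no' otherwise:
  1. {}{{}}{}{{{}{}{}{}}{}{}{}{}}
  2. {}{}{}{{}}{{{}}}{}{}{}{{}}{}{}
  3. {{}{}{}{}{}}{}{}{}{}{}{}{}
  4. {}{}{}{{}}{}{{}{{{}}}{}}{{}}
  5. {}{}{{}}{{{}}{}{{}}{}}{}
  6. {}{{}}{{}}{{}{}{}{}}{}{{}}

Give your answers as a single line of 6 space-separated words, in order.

String 1 '{}{{}}{}{{{}{}{}{}}{}{}{}{}}': depth seq [1 0 1 2 1 0 1 0 1 2 3 2 3 2 3 2 3 2 1 2 1 2 1 2 1 2 1 0]
  -> pairs=14 depth=3 groups=4 -> no
String 2 '{}{}{}{{}}{{{}}}{}{}{}{{}}{}{}': depth seq [1 0 1 0 1 0 1 2 1 0 1 2 3 2 1 0 1 0 1 0 1 0 1 2 1 0 1 0 1 0]
  -> pairs=15 depth=3 groups=11 -> no
String 3 '{{}{}{}{}{}}{}{}{}{}{}{}{}': depth seq [1 2 1 2 1 2 1 2 1 2 1 0 1 0 1 0 1 0 1 0 1 0 1 0 1 0]
  -> pairs=13 depth=2 groups=8 -> yes
String 4 '{}{}{}{{}}{}{{}{{{}}}{}}{{}}': depth seq [1 0 1 0 1 0 1 2 1 0 1 0 1 2 1 2 3 4 3 2 1 2 1 0 1 2 1 0]
  -> pairs=14 depth=4 groups=7 -> no
String 5 '{}{}{{}}{{{}}{}{{}}{}}{}': depth seq [1 0 1 0 1 2 1 0 1 2 3 2 1 2 1 2 3 2 1 2 1 0 1 0]
  -> pairs=12 depth=3 groups=5 -> no
String 6 '{}{{}}{{}}{{}{}{}{}}{}{{}}': depth seq [1 0 1 2 1 0 1 2 1 0 1 2 1 2 1 2 1 2 1 0 1 0 1 2 1 0]
  -> pairs=13 depth=2 groups=6 -> no

Answer: no no yes no no no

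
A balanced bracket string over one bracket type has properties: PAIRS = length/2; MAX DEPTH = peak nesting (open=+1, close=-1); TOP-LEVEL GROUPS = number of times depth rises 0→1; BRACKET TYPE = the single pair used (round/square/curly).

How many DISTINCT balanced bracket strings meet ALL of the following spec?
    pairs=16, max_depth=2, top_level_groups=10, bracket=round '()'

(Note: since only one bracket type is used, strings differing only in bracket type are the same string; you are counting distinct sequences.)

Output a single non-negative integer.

Answer: 5005

Derivation:
Spec: pairs=16 depth=2 groups=10
Count(depth <= 2) = 5005
Count(depth <= 1) = 0
Count(depth == 2) = 5005 - 0 = 5005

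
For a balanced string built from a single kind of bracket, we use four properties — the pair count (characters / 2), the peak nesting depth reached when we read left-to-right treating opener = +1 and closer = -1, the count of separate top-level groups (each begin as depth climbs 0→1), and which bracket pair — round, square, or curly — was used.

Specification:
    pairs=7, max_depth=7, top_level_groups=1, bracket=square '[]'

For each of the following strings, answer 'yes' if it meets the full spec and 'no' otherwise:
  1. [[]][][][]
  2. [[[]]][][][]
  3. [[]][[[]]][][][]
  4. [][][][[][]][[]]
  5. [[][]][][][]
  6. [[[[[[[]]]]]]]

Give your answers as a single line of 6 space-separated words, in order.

Answer: no no no no no yes

Derivation:
String 1 '[[]][][][]': depth seq [1 2 1 0 1 0 1 0 1 0]
  -> pairs=5 depth=2 groups=4 -> no
String 2 '[[[]]][][][]': depth seq [1 2 3 2 1 0 1 0 1 0 1 0]
  -> pairs=6 depth=3 groups=4 -> no
String 3 '[[]][[[]]][][][]': depth seq [1 2 1 0 1 2 3 2 1 0 1 0 1 0 1 0]
  -> pairs=8 depth=3 groups=5 -> no
String 4 '[][][][[][]][[]]': depth seq [1 0 1 0 1 0 1 2 1 2 1 0 1 2 1 0]
  -> pairs=8 depth=2 groups=5 -> no
String 5 '[[][]][][][]': depth seq [1 2 1 2 1 0 1 0 1 0 1 0]
  -> pairs=6 depth=2 groups=4 -> no
String 6 '[[[[[[[]]]]]]]': depth seq [1 2 3 4 5 6 7 6 5 4 3 2 1 0]
  -> pairs=7 depth=7 groups=1 -> yes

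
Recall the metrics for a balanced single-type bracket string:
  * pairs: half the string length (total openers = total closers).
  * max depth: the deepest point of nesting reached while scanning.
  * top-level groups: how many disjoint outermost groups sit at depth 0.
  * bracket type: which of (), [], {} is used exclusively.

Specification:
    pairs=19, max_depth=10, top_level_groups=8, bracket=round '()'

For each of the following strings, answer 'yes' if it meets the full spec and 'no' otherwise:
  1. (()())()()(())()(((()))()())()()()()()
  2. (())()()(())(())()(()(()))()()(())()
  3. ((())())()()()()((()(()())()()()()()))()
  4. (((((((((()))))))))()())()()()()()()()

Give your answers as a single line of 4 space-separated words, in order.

Answer: no no no yes

Derivation:
String 1 '(()())()()(())()(((()))()())()()()()()': depth seq [1 2 1 2 1 0 1 0 1 0 1 2 1 0 1 0 1 2 3 4 3 2 1 2 1 2 1 0 1 0 1 0 1 0 1 0 1 0]
  -> pairs=19 depth=4 groups=11 -> no
String 2 '(())()()(())(())()(()(()))()()(())()': depth seq [1 2 1 0 1 0 1 0 1 2 1 0 1 2 1 0 1 0 1 2 1 2 3 2 1 0 1 0 1 0 1 2 1 0 1 0]
  -> pairs=18 depth=3 groups=11 -> no
String 3 '((())())()()()()((()(()())()()()()()))()': depth seq [1 2 3 2 1 2 1 0 1 0 1 0 1 0 1 0 1 2 3 2 3 4 3 4 3 2 3 2 3 2 3 2 3 2 3 2 1 0 1 0]
  -> pairs=20 depth=4 groups=7 -> no
String 4 '(((((((((()))))))))()())()()()()()()()': depth seq [1 2 3 4 5 6 7 8 9 10 9 8 7 6 5 4 3 2 1 2 1 2 1 0 1 0 1 0 1 0 1 0 1 0 1 0 1 0]
  -> pairs=19 depth=10 groups=8 -> yes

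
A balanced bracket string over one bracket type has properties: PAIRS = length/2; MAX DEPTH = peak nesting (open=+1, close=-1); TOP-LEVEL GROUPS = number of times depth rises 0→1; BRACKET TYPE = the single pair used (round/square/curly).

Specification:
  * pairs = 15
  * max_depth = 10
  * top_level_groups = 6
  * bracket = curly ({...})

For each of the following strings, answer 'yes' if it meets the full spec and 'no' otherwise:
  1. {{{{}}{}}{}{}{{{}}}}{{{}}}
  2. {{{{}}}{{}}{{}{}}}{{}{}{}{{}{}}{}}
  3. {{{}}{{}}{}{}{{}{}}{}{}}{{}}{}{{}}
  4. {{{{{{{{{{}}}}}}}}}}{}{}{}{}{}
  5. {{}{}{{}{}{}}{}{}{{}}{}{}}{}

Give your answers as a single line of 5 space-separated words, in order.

String 1 '{{{{}}{}}{}{}{{{}}}}{{{}}}': depth seq [1 2 3 4 3 2 3 2 1 2 1 2 1 2 3 4 3 2 1 0 1 2 3 2 1 0]
  -> pairs=13 depth=4 groups=2 -> no
String 2 '{{{{}}}{{}}{{}{}}}{{}{}{}{{}{}}{}}': depth seq [1 2 3 4 3 2 1 2 3 2 1 2 3 2 3 2 1 0 1 2 1 2 1 2 1 2 3 2 3 2 1 2 1 0]
  -> pairs=17 depth=4 groups=2 -> no
String 3 '{{{}}{{}}{}{}{{}{}}{}{}}{{}}{}{{}}': depth seq [1 2 3 2 1 2 3 2 1 2 1 2 1 2 3 2 3 2 1 2 1 2 1 0 1 2 1 0 1 0 1 2 1 0]
  -> pairs=17 depth=3 groups=4 -> no
String 4 '{{{{{{{{{{}}}}}}}}}}{}{}{}{}{}': depth seq [1 2 3 4 5 6 7 8 9 10 9 8 7 6 5 4 3 2 1 0 1 0 1 0 1 0 1 0 1 0]
  -> pairs=15 depth=10 groups=6 -> yes
String 5 '{{}{}{{}{}{}}{}{}{{}}{}{}}{}': depth seq [1 2 1 2 1 2 3 2 3 2 3 2 1 2 1 2 1 2 3 2 1 2 1 2 1 0 1 0]
  -> pairs=14 depth=3 groups=2 -> no

Answer: no no no yes no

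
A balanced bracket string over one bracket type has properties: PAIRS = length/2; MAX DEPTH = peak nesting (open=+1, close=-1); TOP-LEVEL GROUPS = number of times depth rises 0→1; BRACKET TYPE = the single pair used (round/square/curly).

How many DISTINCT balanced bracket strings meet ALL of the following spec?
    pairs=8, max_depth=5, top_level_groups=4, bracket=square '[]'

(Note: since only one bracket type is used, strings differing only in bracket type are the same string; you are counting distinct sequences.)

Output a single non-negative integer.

Spec: pairs=8 depth=5 groups=4
Count(depth <= 5) = 165
Count(depth <= 4) = 161
Count(depth == 5) = 165 - 161 = 4

Answer: 4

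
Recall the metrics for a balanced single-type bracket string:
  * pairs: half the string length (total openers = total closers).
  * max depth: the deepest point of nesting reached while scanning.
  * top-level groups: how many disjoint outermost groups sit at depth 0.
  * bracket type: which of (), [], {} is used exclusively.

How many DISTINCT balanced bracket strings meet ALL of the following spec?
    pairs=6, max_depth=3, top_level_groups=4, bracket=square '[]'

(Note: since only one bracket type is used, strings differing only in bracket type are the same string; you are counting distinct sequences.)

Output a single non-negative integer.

Answer: 4

Derivation:
Spec: pairs=6 depth=3 groups=4
Count(depth <= 3) = 14
Count(depth <= 2) = 10
Count(depth == 3) = 14 - 10 = 4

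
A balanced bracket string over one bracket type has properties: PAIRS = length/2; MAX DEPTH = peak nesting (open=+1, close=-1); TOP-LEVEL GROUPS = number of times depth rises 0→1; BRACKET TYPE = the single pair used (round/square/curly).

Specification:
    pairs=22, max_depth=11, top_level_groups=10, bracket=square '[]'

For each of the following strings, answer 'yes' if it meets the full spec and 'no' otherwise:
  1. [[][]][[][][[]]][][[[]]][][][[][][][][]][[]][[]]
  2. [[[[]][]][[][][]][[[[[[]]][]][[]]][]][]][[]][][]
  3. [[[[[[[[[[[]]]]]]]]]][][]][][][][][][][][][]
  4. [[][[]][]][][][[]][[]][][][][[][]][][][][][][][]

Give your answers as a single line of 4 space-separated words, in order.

String 1 '[[][]][[][][[]]][][[[]]][][][[][][][][]][[]][[]]': depth seq [1 2 1 2 1 0 1 2 1 2 1 2 3 2 1 0 1 0 1 2 3 2 1 0 1 0 1 0 1 2 1 2 1 2 1 2 1 2 1 0 1 2 1 0 1 2 1 0]
  -> pairs=24 depth=3 groups=9 -> no
String 2 '[[[[]][]][[][][]][[[[[[]]][]][[]]][]][]][[]][][]': depth seq [1 2 3 4 3 2 3 2 1 2 3 2 3 2 3 2 1 2 3 4 5 6 7 6 5 4 5 4 3 4 5 4 3 2 3 2 1 2 1 0 1 2 1 0 1 0 1 0]
  -> pairs=24 depth=7 groups=4 -> no
String 3 '[[[[[[[[[[[]]]]]]]]]][][]][][][][][][][][][]': depth seq [1 2 3 4 5 6 7 8 9 10 11 10 9 8 7 6 5 4 3 2 1 2 1 2 1 0 1 0 1 0 1 0 1 0 1 0 1 0 1 0 1 0 1 0]
  -> pairs=22 depth=11 groups=10 -> yes
String 4 '[[][[]][]][][][[]][[]][][][][[][]][][][][][][][]': depth seq [1 2 1 2 3 2 1 2 1 0 1 0 1 0 1 2 1 0 1 2 1 0 1 0 1 0 1 0 1 2 1 2 1 0 1 0 1 0 1 0 1 0 1 0 1 0 1 0]
  -> pairs=24 depth=3 groups=16 -> no

Answer: no no yes no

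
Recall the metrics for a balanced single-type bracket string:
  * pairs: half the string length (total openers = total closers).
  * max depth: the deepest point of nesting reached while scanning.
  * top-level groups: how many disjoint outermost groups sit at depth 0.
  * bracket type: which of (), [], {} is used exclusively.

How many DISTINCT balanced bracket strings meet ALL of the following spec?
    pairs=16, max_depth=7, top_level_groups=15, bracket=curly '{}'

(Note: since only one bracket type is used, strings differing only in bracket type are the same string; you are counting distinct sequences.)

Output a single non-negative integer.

Spec: pairs=16 depth=7 groups=15
Count(depth <= 7) = 15
Count(depth <= 6) = 15
Count(depth == 7) = 15 - 15 = 0

Answer: 0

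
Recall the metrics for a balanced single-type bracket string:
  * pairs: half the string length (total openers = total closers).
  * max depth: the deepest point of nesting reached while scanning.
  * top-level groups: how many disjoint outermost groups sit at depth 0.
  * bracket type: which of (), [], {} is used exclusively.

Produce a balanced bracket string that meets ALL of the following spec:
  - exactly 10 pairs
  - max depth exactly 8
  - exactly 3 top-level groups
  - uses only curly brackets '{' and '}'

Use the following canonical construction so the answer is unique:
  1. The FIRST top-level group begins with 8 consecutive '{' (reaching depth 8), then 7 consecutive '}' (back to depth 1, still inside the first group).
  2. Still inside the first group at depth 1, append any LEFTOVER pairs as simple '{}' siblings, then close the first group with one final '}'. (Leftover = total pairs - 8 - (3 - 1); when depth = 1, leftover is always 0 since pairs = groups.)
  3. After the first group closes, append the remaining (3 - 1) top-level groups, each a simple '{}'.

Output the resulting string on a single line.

Spec: pairs=10 depth=8 groups=3
Leftover pairs = 10 - 8 - (3-1) = 0
First group: deep chain of depth 8 + 0 sibling pairs
Remaining 2 groups: simple '{}' each

Answer: {{{{{{{{}}}}}}}}{}{}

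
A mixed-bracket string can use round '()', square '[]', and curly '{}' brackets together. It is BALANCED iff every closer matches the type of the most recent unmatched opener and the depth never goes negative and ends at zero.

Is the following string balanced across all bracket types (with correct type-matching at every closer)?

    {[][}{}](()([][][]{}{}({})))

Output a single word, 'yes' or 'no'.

Answer: no

Derivation:
pos 0: push '{'; stack = {
pos 1: push '['; stack = {[
pos 2: ']' matches '['; pop; stack = {
pos 3: push '['; stack = {[
pos 4: saw closer '}' but top of stack is '[' (expected ']') → INVALID
Verdict: type mismatch at position 4: '}' closes '[' → no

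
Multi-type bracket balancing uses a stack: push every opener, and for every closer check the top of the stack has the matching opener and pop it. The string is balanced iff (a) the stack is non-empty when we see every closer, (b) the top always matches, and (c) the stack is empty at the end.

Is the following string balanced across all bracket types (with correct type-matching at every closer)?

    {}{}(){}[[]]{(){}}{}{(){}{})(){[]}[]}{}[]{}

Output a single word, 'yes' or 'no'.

pos 0: push '{'; stack = {
pos 1: '}' matches '{'; pop; stack = (empty)
pos 2: push '{'; stack = {
pos 3: '}' matches '{'; pop; stack = (empty)
pos 4: push '('; stack = (
pos 5: ')' matches '('; pop; stack = (empty)
pos 6: push '{'; stack = {
pos 7: '}' matches '{'; pop; stack = (empty)
pos 8: push '['; stack = [
pos 9: push '['; stack = [[
pos 10: ']' matches '['; pop; stack = [
pos 11: ']' matches '['; pop; stack = (empty)
pos 12: push '{'; stack = {
pos 13: push '('; stack = {(
pos 14: ')' matches '('; pop; stack = {
pos 15: push '{'; stack = {{
pos 16: '}' matches '{'; pop; stack = {
pos 17: '}' matches '{'; pop; stack = (empty)
pos 18: push '{'; stack = {
pos 19: '}' matches '{'; pop; stack = (empty)
pos 20: push '{'; stack = {
pos 21: push '('; stack = {(
pos 22: ')' matches '('; pop; stack = {
pos 23: push '{'; stack = {{
pos 24: '}' matches '{'; pop; stack = {
pos 25: push '{'; stack = {{
pos 26: '}' matches '{'; pop; stack = {
pos 27: saw closer ')' but top of stack is '{' (expected '}') → INVALID
Verdict: type mismatch at position 27: ')' closes '{' → no

Answer: no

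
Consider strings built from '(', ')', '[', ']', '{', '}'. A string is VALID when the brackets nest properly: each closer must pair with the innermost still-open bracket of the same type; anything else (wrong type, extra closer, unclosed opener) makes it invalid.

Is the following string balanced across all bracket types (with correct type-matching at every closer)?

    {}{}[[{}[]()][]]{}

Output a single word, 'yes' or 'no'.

pos 0: push '{'; stack = {
pos 1: '}' matches '{'; pop; stack = (empty)
pos 2: push '{'; stack = {
pos 3: '}' matches '{'; pop; stack = (empty)
pos 4: push '['; stack = [
pos 5: push '['; stack = [[
pos 6: push '{'; stack = [[{
pos 7: '}' matches '{'; pop; stack = [[
pos 8: push '['; stack = [[[
pos 9: ']' matches '['; pop; stack = [[
pos 10: push '('; stack = [[(
pos 11: ')' matches '('; pop; stack = [[
pos 12: ']' matches '['; pop; stack = [
pos 13: push '['; stack = [[
pos 14: ']' matches '['; pop; stack = [
pos 15: ']' matches '['; pop; stack = (empty)
pos 16: push '{'; stack = {
pos 17: '}' matches '{'; pop; stack = (empty)
end: stack empty → VALID
Verdict: properly nested → yes

Answer: yes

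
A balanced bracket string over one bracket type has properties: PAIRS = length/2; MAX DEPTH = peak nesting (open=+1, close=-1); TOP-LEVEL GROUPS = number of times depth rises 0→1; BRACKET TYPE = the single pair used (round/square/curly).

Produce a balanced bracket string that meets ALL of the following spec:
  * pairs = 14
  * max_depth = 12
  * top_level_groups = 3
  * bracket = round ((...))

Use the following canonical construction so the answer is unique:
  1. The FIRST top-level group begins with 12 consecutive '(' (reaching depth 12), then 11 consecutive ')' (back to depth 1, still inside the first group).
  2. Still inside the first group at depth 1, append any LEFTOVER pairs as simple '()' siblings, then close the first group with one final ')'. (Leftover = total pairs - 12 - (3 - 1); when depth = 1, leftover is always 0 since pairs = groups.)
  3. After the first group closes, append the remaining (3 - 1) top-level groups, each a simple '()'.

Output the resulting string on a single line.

Spec: pairs=14 depth=12 groups=3
Leftover pairs = 14 - 12 - (3-1) = 0
First group: deep chain of depth 12 + 0 sibling pairs
Remaining 2 groups: simple '()' each

Answer: (((((((((((())))))))))))()()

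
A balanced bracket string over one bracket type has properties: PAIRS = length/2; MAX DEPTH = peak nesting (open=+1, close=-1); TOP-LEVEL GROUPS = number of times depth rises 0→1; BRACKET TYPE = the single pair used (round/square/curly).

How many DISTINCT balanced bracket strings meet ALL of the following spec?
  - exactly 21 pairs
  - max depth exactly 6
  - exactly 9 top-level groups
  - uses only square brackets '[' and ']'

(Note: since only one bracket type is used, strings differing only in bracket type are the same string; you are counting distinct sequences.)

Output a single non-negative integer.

Answer: 10924830

Derivation:
Spec: pairs=21 depth=6 groups=9
Count(depth <= 6) = 91913796
Count(depth <= 5) = 80988966
Count(depth == 6) = 91913796 - 80988966 = 10924830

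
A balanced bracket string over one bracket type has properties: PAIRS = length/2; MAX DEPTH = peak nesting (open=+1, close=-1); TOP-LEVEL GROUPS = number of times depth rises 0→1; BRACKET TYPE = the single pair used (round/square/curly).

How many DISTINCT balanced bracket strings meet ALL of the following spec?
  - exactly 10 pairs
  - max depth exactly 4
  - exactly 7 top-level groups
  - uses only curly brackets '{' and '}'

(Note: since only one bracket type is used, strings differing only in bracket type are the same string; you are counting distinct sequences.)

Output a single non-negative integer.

Spec: pairs=10 depth=4 groups=7
Count(depth <= 4) = 154
Count(depth <= 3) = 147
Count(depth == 4) = 154 - 147 = 7

Answer: 7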